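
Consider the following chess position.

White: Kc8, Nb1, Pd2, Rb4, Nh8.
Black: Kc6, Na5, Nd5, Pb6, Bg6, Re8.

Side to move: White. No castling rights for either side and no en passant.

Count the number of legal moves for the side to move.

White to move; king on c8.
In check: yes, from the black rook on e8.
Legal moves: none.
Count: 0.

0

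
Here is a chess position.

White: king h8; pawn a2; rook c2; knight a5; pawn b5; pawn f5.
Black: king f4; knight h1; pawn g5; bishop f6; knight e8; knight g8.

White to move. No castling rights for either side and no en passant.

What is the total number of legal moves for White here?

White to move; king on h8.
In check: yes, from the black bishop on f6.
Legal moves: Kxg8, Kh7.
Count: 2.

2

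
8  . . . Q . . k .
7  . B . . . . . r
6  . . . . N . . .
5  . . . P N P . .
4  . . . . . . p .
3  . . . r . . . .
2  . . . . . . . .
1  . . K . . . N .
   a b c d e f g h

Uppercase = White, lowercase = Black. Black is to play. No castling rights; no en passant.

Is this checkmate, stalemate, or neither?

Black to move; black king on g8.
In check: yes, from the white queen on d8.
King squares — f7: attacked by Ne5; g7: attacked by Ne6; h7: own rook; f8: attacked by Ne6; h8: attacked by Qd8.
Legal moves for Black: none.
In check with no legal moves → checkmate.

checkmate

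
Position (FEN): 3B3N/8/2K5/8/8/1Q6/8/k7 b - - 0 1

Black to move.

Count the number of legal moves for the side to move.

0

Black to move; king on a1.
In check: no.
Legal moves: none.
Count: 0.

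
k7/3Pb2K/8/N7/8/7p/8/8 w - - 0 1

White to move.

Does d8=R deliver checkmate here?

no

After d8=R: black king on a8; in check: yes, from the white rook on d8.
Black has 2 legal replies: Ka7, Bxd8.
In check but a legal move exists → not checkmate.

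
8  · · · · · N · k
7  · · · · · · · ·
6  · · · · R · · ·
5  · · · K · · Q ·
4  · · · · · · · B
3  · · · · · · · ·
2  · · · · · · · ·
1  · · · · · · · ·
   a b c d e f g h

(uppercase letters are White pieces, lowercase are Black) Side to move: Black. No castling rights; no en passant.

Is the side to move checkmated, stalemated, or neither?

Black to move; black king on h8.
In check: no.
King squares — g7: attacked by Qg5; h7: attacked by Nf8; g8: attacked by Qg5.
Legal moves for Black: none.
Not in check and no legal moves → stalemate.

stalemate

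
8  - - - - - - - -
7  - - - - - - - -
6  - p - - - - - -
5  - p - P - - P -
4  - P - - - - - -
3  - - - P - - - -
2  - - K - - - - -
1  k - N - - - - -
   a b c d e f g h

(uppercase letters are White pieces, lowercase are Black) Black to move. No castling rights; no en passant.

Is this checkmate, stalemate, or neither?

stalemate

Black to move; black king on a1.
In check: no.
King squares — b1: attacked by Kc2; a2: attacked by Nc1; b2: attacked by Kc2.
Legal moves for Black: none.
Not in check and no legal moves → stalemate.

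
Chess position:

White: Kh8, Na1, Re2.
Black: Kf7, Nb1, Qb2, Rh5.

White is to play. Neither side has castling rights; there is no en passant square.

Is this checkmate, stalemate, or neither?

checkmate

White to move; white king on h8.
In check: yes, from the black queen on b2 and the black rook on h5.
King squares — g7: attacked by Qb2; h7: attacked by Rh5; g8: attacked by Kf7.
Legal moves for White: none.
In check with no legal moves → checkmate.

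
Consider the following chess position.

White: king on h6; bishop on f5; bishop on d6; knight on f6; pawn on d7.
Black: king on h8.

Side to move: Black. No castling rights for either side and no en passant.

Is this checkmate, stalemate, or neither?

Black to move; black king on h8.
In check: no.
King squares — g7: attacked by Kh6; h7: attacked by Bf5; g8: attacked by Nf6.
Legal moves for Black: none.
Not in check and no legal moves → stalemate.

stalemate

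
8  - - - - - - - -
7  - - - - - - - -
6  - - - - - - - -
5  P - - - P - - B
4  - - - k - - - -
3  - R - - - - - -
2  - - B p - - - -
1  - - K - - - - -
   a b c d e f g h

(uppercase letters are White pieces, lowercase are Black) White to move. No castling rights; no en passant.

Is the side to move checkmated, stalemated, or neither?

neither

White to move; white king on c1.
In check: yes, from the black pawn on d2.
King squares — b1: available; d1: available; b2: available; c2: own bishop; d2: available.
Legal moves for White: Kxd2, Kb2, Kd1, Kb1.
White is in check but has 4 legal moves → neither.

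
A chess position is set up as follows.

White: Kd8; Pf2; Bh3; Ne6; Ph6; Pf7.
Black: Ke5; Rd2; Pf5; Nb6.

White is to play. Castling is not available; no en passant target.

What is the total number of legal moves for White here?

White to move; king on d8.
In check: yes, from the black rook on d2.
Legal moves: Ke8, Ke7, Kc7, Nd4.
Count: 4.

4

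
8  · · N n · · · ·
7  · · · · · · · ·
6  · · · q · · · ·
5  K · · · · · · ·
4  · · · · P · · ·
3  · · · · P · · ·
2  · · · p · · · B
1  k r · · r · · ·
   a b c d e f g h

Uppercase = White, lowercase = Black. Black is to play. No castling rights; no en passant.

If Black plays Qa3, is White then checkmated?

After Qa3: white king on a5; in check: yes, from the black queen on a3.
King squares — a4: attacked by Qa3; b4: attacked by Rb1; b5: attacked by Rb1; a6: attacked by Qa3; b6: attacked by Rb1.
White has no legal moves → checkmate.

yes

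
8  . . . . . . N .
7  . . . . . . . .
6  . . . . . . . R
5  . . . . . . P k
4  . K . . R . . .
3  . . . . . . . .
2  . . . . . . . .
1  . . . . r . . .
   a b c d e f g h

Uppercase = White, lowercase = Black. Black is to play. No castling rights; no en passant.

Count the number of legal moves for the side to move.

1

Black to move; king on h5.
In check: yes, from the white rook on h6.
Legal moves: Kxg5.
Count: 1.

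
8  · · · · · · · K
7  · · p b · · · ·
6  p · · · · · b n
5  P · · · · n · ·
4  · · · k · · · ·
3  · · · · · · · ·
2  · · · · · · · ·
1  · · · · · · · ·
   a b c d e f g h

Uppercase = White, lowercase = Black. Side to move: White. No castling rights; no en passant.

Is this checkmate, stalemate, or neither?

White to move; white king on h8.
In check: no.
King squares — g7: attacked by Nf5; h7: attacked by Bg6; g8: attacked by Nh6.
Legal moves for White: none.
Not in check and no legal moves → stalemate.

stalemate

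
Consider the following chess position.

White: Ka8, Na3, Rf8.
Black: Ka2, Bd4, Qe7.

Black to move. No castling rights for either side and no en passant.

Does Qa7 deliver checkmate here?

After Qa7: white king on a8; in check: yes, from the black queen on a7.
King squares — a7: attacked by Bd4; b7: attacked by Qa7; b8: attacked by Qa7.
White has no legal moves → checkmate.

yes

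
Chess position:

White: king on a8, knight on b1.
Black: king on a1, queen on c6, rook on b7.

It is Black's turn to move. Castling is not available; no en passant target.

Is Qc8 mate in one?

After Qc8: white king on a8; in check: yes, from the black queen on c8.
King squares — a7: attacked by Rb7; b7: attacked by Qc8; b8: attacked by Rb7.
White has no legal moves → checkmate.

yes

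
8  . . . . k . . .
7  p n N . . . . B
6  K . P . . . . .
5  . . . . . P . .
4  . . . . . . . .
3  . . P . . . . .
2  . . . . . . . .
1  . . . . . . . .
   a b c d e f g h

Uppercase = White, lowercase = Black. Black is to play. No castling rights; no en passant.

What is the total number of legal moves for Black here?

Black to move; king on e8.
In check: yes, from the white knight on c7.
Legal moves: Kf8, Kd8, Kf7, Ke7.
Count: 4.

4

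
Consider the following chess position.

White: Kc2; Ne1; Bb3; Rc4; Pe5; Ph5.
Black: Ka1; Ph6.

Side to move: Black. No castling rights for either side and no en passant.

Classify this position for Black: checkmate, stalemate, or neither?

Black to move; black king on a1.
In check: no.
King squares — b1: attacked by Kc2; a2: attacked by Bb3; b2: attacked by Kc2.
Legal moves for Black: none.
Not in check and no legal moves → stalemate.

stalemate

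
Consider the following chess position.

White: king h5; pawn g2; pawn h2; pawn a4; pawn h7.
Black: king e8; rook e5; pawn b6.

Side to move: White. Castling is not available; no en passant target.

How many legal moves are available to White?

White to move; king on h5.
In check: yes, from the black rook on e5.
Legal moves: Kh6, Kg6, Kh4, Kg4.
Count: 4.

4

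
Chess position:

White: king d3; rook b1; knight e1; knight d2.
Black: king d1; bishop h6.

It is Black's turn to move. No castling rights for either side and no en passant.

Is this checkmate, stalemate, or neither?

Black to move; black king on d1.
In check: yes, from the white rook on b1.
King squares — c1: attacked by Rb1; e1: attacked by Rb1; c2: attacked by Ne1; d2: attacked by Kd3; e2: attacked by Kd3.
Legal moves for Black: none.
In check with no legal moves → checkmate.

checkmate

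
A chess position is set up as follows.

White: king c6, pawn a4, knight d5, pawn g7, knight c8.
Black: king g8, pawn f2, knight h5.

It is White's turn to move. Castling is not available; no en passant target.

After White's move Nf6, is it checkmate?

After Nf6: black king on g8; in check: yes, from the white knight on f6.
Black has 3 legal replies: Kxg7, Kf7, Nxf6.
In check but a legal move exists → not checkmate.

no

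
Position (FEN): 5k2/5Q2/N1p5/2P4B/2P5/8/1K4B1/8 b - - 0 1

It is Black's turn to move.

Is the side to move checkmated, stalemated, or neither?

Black to move; black king on f8.
In check: yes, from the white queen on f7.
King squares — e7: attacked by Qf7; f7: attacked by Bh5; g7: attacked by Qf7; e8: attacked by Qf7; g8: attacked by Qf7.
Legal moves for Black: none.
In check with no legal moves → checkmate.

checkmate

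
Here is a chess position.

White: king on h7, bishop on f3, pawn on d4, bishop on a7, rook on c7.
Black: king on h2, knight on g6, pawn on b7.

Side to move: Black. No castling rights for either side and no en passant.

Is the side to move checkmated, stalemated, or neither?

Black to move; black king on h2.
In check: no.
Legal moves for Black: Nh8, Nf8+, Ne7, Ne5, Nh4, Nf4, Kh3, Kg3, Kg1, b6, b5.
Black has 11 legal moves and is not in check → neither.

neither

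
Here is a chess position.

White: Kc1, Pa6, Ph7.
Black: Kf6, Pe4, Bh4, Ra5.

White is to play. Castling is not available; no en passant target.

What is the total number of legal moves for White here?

White to move; king on c1.
In check: no.
Legal moves: Kd2, Kc2, Kb2, Kd1, Kb1, h8=Q+, h8=R, h8=B+, h8=N, a7.
Count: 10.

10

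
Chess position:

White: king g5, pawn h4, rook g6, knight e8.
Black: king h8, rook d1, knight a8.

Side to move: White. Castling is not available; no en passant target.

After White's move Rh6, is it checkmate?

no

After Rh6: black king on h8; in check: yes, from the white rook on h6.
Black has 1 legal reply: Kg8.
In check but a legal move exists → not checkmate.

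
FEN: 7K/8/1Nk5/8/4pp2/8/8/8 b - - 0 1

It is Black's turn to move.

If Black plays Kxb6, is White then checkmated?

After Kxb6: white king on h8; in check: no.
White is not in check, so this cannot be checkmate.

no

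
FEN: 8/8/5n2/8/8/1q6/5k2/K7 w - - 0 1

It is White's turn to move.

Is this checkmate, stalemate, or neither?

White to move; white king on a1.
In check: no.
King squares — b1: attacked by Qb3; a2: attacked by Qb3; b2: attacked by Qb3.
Legal moves for White: none.
Not in check and no legal moves → stalemate.

stalemate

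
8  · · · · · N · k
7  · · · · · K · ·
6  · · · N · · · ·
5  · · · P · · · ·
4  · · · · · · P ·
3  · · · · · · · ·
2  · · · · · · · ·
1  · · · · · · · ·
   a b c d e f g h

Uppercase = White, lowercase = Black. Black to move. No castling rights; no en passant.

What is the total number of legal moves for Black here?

Black to move; king on h8.
In check: no.
Legal moves: none.
Count: 0.

0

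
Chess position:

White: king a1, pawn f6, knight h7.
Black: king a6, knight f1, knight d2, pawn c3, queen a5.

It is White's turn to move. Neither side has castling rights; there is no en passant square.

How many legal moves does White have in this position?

White to move; king on a1.
In check: yes, from the black queen on a5.
Legal moves: none.
Count: 0.

0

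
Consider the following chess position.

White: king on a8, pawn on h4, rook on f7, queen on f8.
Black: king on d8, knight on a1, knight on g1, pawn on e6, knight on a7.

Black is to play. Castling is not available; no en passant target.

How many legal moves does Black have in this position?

Black to move; king on d8.
In check: yes, from the white queen on f8.
Legal moves: none.
Count: 0.

0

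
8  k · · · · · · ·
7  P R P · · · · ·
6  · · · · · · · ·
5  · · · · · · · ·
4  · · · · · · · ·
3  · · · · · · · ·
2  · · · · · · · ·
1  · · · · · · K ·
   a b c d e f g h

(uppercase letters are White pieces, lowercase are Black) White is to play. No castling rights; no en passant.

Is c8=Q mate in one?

After c8=Q: black king on a8; in check: yes, from the white queen on c8.
King squares — a7: attacked by Rb7; b7: attacked by Qc8; b8: attacked by Pa7.
Black has no legal moves → checkmate.

yes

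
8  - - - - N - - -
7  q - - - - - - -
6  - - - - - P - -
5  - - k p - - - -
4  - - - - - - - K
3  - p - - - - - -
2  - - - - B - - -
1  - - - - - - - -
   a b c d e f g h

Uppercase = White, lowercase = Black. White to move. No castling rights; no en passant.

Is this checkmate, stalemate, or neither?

White to move; white king on h4.
In check: no.
Legal moves for White: Ng7, Nc7, Nd6, Kh5, Kg5, Kg4, Kh3, Kg3, Ba6, Bh5, Bb5, Bg4, Bc4, Bf3, Bd3, Bf1, Bd1, f7.
White has 18 legal moves and is not in check → neither.

neither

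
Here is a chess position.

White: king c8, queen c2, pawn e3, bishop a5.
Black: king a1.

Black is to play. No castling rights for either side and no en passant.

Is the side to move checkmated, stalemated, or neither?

stalemate

Black to move; black king on a1.
In check: no.
King squares — b1: attacked by Qc2; a2: attacked by Qc2; b2: attacked by Qc2.
Legal moves for Black: none.
Not in check and no legal moves → stalemate.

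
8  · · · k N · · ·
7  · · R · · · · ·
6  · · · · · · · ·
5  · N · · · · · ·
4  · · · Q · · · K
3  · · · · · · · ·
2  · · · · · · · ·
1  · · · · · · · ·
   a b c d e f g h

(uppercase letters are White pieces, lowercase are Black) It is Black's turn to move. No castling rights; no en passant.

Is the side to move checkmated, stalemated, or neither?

Black to move; black king on d8.
In check: yes, from the white queen on d4.
King squares — c7: attacked by Nb5; d7: attacked by Qd4; e7: attacked by Rc7; c8: attacked by Rc7; e8: available.
Legal moves for Black: Kxe8.
Black is in check but has 1 legal move → neither.

neither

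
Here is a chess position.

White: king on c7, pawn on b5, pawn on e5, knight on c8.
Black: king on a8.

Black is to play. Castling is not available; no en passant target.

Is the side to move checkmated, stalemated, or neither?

stalemate

Black to move; black king on a8.
In check: no.
King squares — a7: attacked by Nc8; b7: attacked by Kc7; b8: attacked by Kc7.
Legal moves for Black: none.
Not in check and no legal moves → stalemate.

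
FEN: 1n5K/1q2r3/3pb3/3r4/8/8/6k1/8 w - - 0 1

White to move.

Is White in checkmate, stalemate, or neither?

White to move; white king on h8.
In check: no.
King squares — g7: attacked by Re7; h7: attacked by Re7; g8: attacked by Be6.
Legal moves for White: none.
Not in check and no legal moves → stalemate.

stalemate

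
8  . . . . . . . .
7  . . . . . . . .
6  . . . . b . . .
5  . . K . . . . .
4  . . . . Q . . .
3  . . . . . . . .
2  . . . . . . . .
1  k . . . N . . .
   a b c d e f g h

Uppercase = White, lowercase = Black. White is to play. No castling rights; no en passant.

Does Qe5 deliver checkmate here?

no

After Qe5: black king on a1; in check: yes, from the white queen on e5.
Black has 2 legal replies: Ka2, Kb1.
In check but a legal move exists → not checkmate.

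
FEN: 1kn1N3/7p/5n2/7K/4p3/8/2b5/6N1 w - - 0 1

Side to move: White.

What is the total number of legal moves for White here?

White to move; king on h5.
In check: yes, from the black knight on f6.
Legal moves: Kh6, Kg5, Kh4, Nxf6.
Count: 4.

4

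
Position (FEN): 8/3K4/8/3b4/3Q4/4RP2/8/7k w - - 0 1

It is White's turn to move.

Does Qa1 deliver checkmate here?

After Qa1: black king on h1; in check: yes, from the white queen on a1.
Black has 2 legal replies: Kh2, Kg2.
In check but a legal move exists → not checkmate.

no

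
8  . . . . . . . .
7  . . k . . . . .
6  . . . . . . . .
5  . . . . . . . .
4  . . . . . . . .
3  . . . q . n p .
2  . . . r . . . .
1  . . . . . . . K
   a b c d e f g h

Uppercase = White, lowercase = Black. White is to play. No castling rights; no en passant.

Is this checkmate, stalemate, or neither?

stalemate

White to move; white king on h1.
In check: no.
King squares — g1: attacked by Nf3; g2: attacked by Rd2; h2: attacked by Rd2.
Legal moves for White: none.
Not in check and no legal moves → stalemate.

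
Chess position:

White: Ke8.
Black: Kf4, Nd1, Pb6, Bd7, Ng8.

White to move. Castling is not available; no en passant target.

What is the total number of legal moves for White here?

4

White to move; king on e8.
In check: yes, from the black bishop on d7.
Legal moves: Kf8, Kd8, Kf7, Kxd7.
Count: 4.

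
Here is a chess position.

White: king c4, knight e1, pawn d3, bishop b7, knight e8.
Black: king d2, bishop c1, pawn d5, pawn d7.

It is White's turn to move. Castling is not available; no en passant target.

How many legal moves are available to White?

White to move; king on c4.
In check: yes, from the black pawn on d5.
Legal moves: Kxd5, Kc5, Kb5, Kd4, Kb4, Kb3, Bxd5.
Count: 7.

7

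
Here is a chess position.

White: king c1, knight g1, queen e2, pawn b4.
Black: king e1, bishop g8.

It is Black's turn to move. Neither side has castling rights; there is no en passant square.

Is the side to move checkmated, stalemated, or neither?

Black to move; black king on e1.
In check: yes, from the white queen on e2.
King squares — d1: attacked by Kc1; f1: attacked by Qe2; d2: attacked by Kc1; e2: attacked by Ng1; f2: attacked by Qe2.
Legal moves for Black: none.
In check with no legal moves → checkmate.

checkmate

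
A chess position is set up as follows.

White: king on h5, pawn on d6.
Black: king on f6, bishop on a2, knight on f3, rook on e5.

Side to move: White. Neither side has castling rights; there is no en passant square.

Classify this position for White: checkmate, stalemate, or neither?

neither

White to move; white king on h5.
In check: yes, from the black rook on e5.
King squares — g4: available; h4: attacked by Nf3; g5: attacked by Nf3; g6: attacked by Kf6; h6: available.
Legal moves for White: Kh6, Kg4.
White is in check but has 2 legal moves → neither.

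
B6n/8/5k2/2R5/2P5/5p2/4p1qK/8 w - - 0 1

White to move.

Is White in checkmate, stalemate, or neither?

checkmate

White to move; white king on h2.
In check: yes, from the black queen on g2.
King squares — g1: attacked by Qg2; h1: attacked by Qg2; g2: attacked by Pf3; g3: attacked by Qg2; h3: attacked by Qg2.
Legal moves for White: none.
In check with no legal moves → checkmate.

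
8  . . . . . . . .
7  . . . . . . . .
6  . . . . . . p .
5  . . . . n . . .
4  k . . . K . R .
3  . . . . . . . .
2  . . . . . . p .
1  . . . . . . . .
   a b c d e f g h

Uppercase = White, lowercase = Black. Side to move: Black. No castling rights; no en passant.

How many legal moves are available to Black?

17

Black to move; king on a4.
In check: no.
Legal moves: Nf7, Nd7, Nc6, Nxg4, Nc4, Nf3, Nd3, Kb5, Ka5, Kb4, Kb3, Ka3, g5, g1=Q, g1=R, g1=B, g1=N.
Count: 17.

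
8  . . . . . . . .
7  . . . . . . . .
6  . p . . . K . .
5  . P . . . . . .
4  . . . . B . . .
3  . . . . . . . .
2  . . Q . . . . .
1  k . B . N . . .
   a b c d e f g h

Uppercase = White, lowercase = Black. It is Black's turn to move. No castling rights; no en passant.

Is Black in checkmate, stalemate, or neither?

stalemate

Black to move; black king on a1.
In check: no.
King squares — b1: attacked by Qc2; a2: attacked by Qc2; b2: attacked by Bc1.
Legal moves for Black: none.
Not in check and no legal moves → stalemate.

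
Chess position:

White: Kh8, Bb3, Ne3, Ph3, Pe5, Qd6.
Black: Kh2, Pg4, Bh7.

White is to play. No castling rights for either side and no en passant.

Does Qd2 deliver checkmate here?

no

After Qd2: black king on h2; in check: yes, from the white queen on d2.
Black has 4 legal replies: Kxh3, Kg3, Kh1, Kg1.
In check but a legal move exists → not checkmate.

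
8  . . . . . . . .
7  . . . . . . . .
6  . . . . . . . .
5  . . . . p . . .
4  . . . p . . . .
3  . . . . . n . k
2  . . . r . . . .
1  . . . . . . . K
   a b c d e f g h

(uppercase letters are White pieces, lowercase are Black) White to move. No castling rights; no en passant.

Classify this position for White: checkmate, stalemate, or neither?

stalemate

White to move; white king on h1.
In check: no.
King squares — g1: attacked by Nf3; g2: attacked by Rd2; h2: attacked by Rd2.
Legal moves for White: none.
Not in check and no legal moves → stalemate.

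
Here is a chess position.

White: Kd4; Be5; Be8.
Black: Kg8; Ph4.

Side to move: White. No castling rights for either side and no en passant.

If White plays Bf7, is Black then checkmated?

no

After Bf7: black king on g8; in check: yes, from the white bishop on f7.
Black has 3 legal replies: Kf8, Kh7, Kxf7.
In check but a legal move exists → not checkmate.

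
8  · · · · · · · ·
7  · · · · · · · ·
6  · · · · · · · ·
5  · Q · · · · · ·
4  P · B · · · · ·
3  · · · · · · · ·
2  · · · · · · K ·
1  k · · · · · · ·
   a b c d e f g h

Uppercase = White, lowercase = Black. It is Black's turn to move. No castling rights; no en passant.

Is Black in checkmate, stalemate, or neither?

Black to move; black king on a1.
In check: no.
King squares — b1: attacked by Qb5; a2: attacked by Bc4; b2: attacked by Qb5.
Legal moves for Black: none.
Not in check and no legal moves → stalemate.

stalemate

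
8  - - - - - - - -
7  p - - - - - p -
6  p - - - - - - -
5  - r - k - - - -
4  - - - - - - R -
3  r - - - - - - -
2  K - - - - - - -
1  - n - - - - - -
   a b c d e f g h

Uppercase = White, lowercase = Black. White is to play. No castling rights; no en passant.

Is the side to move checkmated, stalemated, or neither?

White to move; white king on a2.
In check: yes, from the black rook on a3.
King squares — a1: attacked by Ra3; b1: attacked by Rb5; b2: attacked by Rb5; a3: attacked by Nb1; b3: attacked by Ra3.
Legal moves for White: none.
In check with no legal moves → checkmate.

checkmate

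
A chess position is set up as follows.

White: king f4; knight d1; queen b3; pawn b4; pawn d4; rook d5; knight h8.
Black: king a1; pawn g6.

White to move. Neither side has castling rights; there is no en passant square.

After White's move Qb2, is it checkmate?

After Qb2: black king on a1; in check: yes, from the white queen on b2.
King squares — b1: attacked by Qb2; a2: attacked by Qb2; b2: attacked by Nd1.
Black has no legal moves → checkmate.

yes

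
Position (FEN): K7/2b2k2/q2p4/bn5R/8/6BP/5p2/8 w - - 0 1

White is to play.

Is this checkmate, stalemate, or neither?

checkmate

White to move; white king on a8.
In check: yes, from the black queen on a6.
King squares — a7: attacked by Nb5; b7: attacked by Qa6; b8: attacked by Bc7.
Legal moves for White: none.
In check with no legal moves → checkmate.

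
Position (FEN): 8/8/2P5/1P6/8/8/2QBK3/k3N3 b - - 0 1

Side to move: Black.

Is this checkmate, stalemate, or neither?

Black to move; black king on a1.
In check: no.
King squares — b1: attacked by Qc2; a2: attacked by Qc2; b2: attacked by Qc2.
Legal moves for Black: none.
Not in check and no legal moves → stalemate.

stalemate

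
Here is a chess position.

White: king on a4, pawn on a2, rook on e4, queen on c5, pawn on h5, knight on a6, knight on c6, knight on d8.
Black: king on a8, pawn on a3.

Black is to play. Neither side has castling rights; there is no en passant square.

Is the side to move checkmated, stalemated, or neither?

stalemate

Black to move; black king on a8.
In check: no.
King squares — a7: attacked by Qc5; b7: attacked by Nd8; b8: attacked by Na6.
Legal moves for Black: none.
Not in check and no legal moves → stalemate.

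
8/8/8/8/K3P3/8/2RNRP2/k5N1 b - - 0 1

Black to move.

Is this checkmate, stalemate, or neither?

Black to move; black king on a1.
In check: no.
King squares — b1: attacked by Nd2; a2: attacked by Rc2; b2: attacked by Rc2.
Legal moves for Black: none.
Not in check and no legal moves → stalemate.

stalemate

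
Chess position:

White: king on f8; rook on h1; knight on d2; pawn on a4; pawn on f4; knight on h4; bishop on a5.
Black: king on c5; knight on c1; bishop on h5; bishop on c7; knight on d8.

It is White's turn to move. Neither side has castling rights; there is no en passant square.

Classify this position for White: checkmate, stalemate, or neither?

neither

White to move; white king on f8.
In check: no.
Legal moves for White include: Kg8, Kg7, Ke7, Bxc7, Bb6+, Bb4+, Bc3, Ng6, Nf5, Nhf3, Ng2, Ne4+, Nc4, Ndf3, Nb3+, Nf1, Nb1, Rh3, ... (list truncated; more exist).
White has legal moves and is not in check → neither.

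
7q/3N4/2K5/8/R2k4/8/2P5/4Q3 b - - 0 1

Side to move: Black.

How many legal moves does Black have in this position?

Black to move; king on d4.
In check: yes, from the white rook on a4.
Legal moves: none.
Count: 0.

0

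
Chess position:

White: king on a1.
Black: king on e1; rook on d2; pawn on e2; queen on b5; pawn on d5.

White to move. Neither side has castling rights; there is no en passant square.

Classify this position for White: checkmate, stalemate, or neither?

White to move; white king on a1.
In check: no.
King squares — b1: attacked by Qb5; a2: attacked by Rd2; b2: attacked by Rd2.
Legal moves for White: none.
Not in check and no legal moves → stalemate.

stalemate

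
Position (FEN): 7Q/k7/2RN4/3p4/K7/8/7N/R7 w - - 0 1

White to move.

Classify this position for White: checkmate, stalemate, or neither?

neither

White to move; white king on a4.
In check: no.
Legal moves for White include: Qg8, Qf8, Qe8, Qd8, Qc8, Qb8+, Qa8+, Qh7+, Qg7+, Qh6, Qf6, Qh5, Qe5, Qh4, Qd4+, Qh3, Qc3, Qb2, ... (list truncated; more exist).
White has legal moves and is not in check → neither.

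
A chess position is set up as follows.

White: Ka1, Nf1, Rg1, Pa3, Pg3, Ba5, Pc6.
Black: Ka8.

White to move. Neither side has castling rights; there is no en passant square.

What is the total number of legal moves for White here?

White to move; king on a1.
In check: no.
Legal moves: Bd8, Bc7, Bb6, Bb4, Bc3, Bd2, Be1, Rg2, Rh1, Ne3, Nh2, Nd2, Kb2, Ka2, Kb1, c7, g4, a4.
Count: 18.

18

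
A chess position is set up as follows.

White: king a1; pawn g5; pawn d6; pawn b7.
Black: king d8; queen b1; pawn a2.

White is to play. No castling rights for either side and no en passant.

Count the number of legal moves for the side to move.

0

White to move; king on a1.
In check: yes, from the black queen on b1.
Legal moves: none.
Count: 0.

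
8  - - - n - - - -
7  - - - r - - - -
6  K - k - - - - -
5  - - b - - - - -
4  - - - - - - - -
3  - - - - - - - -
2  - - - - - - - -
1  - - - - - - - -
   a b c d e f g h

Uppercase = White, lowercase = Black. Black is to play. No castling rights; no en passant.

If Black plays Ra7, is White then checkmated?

After Ra7: white king on a6; in check: yes, from the black rook on a7.
King squares — a5: attacked by Ra7; b5: attacked by Kc6; b6: attacked by Bc5; a7: attacked by Bc5; b7: attacked by Kc6.
White has no legal moves → checkmate.

yes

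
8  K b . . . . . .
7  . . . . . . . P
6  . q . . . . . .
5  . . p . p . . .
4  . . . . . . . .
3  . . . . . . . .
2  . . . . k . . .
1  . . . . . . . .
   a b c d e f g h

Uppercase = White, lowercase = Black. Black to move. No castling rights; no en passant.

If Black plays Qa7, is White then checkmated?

yes

After Qa7: white king on a8; in check: yes, from the black queen on a7.
King squares — a7: attacked by Bb8; b7: attacked by Qa7; b8: attacked by Qa7.
White has no legal moves → checkmate.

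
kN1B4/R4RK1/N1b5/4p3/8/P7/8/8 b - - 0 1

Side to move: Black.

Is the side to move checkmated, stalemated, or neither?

checkmate

Black to move; black king on a8.
In check: yes, from the white rook on a7.
King squares — a7: attacked by Rf7; b7: attacked by Ra7; b8: attacked by Na6.
Legal moves for Black: none.
In check with no legal moves → checkmate.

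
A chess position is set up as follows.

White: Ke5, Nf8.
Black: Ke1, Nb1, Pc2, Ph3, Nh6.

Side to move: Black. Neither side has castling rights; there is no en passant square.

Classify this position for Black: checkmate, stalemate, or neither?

neither

Black to move; black king on e1.
In check: no.
Legal moves for Black: Ng8, Nf7+, Nf5, Ng4+, Kf2, Ke2, Kd2, Kf1, Kd1, Nc3, Na3, Nd2, h2, c1=Q, c1=R, c1=B, c1=N.
Black has 17 legal moves and is not in check → neither.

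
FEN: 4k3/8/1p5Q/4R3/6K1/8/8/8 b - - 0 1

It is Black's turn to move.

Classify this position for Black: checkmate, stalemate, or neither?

neither

Black to move; black king on e8.
In check: yes, from the white rook on e5.
Legal moves for Black: Kd8, Kf7, Kd7.
Black is in check but has 3 legal moves → neither.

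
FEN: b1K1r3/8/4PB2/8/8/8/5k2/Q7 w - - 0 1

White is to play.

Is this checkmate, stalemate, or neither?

neither

White to move; white king on c8.
In check: yes, from the black rook on e8.
Legal moves for White: Kd7, Kc7, Bd8.
White is in check but has 3 legal moves → neither.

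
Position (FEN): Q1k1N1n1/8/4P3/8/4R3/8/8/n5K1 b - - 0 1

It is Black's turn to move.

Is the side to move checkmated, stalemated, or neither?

checkmate

Black to move; black king on c8.
In check: yes, from the white queen on a8.
King squares — b7: attacked by Qa8; c7: attacked by Ne8; d7: attacked by Pe6; b8: attacked by Qa8; d8: attacked by Qa8.
Legal moves for Black: none.
In check with no legal moves → checkmate.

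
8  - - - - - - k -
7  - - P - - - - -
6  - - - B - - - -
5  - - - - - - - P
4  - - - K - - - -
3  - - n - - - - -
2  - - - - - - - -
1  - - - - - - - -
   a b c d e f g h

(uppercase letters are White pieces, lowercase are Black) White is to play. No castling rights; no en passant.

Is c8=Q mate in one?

no

After c8=Q: black king on g8; in check: yes, from the white queen on c8.
Black has 3 legal replies: Kh7, Kg7, Kf7.
In check but a legal move exists → not checkmate.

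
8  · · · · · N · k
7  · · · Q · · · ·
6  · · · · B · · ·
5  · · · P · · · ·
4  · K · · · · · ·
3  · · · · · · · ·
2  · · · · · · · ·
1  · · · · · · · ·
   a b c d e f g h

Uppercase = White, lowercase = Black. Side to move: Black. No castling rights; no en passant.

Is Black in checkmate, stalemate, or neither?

Black to move; black king on h8.
In check: no.
King squares — g7: attacked by Qd7; h7: attacked by Qd7; g8: attacked by Be6.
Legal moves for Black: none.
Not in check and no legal moves → stalemate.

stalemate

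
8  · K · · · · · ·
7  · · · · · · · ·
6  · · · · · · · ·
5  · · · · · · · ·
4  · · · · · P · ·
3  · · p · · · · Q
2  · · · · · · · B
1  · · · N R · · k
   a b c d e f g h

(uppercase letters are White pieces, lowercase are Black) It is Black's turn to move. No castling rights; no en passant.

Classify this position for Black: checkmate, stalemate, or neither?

Black to move; black king on h1.
In check: yes, from the white rook on e1.
King squares — g1: attacked by Re1; g2: attacked by Qh3; h2: attacked by Qh3.
Legal moves for Black: none.
In check with no legal moves → checkmate.

checkmate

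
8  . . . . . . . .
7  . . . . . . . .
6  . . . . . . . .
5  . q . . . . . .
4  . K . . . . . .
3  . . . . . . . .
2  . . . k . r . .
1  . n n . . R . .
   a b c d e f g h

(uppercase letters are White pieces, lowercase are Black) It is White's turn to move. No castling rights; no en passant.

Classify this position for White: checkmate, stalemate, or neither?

White to move; white king on b4.
In check: yes, from the black queen on b5.
Legal moves for White: Kxb5.
White is in check but has 1 legal move → neither.

neither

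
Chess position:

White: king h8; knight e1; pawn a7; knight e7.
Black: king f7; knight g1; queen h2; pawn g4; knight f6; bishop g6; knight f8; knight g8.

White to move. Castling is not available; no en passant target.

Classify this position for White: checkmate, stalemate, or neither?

checkmate

White to move; white king on h8.
In check: yes, from the black queen on h2.
King squares — g7: attacked by Kf7; h7: attacked by Qh2; g8: attacked by Nf6.
Legal moves for White: none.
In check with no legal moves → checkmate.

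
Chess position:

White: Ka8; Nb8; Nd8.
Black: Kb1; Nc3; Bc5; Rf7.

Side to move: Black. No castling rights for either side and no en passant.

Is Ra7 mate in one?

After Ra7: white king on a8; in check: yes, from the black rook on a7.
King squares — a7: attacked by Bc5; b7: attacked by Ra7; b8: own knight.
White has no legal moves → checkmate.

yes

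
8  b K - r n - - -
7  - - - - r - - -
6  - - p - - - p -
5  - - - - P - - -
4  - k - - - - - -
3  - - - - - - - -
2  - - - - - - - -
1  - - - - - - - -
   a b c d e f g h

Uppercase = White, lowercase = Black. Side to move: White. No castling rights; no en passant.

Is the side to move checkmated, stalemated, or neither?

White to move; white king on b8.
In check: yes, from the black rook on d8.
King squares — a7: attacked by Re7; b7: attacked by Re7; c7: attacked by Re7; a8: attacked by Rd8; c8: attacked by Rd8.
Legal moves for White: none.
In check with no legal moves → checkmate.

checkmate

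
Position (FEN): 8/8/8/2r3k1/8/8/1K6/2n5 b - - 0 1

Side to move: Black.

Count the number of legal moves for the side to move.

23

Black to move; king on g5.
In check: no.
Legal moves: Kh6, Kg6, Kf6, Kh5, Kf5, Kh4, Kg4, Kf4, Rc8, Rc7, Rc6, Rf5, Re5, Rd5, Rb5+, Ra5, Rc4, Rc3, Rc2+, Nd3+, Nb3, Ne2, Na2.
Count: 23.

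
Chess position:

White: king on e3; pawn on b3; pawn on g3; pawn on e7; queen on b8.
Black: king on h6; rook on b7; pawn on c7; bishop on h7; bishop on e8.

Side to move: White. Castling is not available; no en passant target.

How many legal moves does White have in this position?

15

White to move; king on e3.
In check: no.
Legal moves: Qxe8, Qd8, Qc8, Qa8, Qxc7, Qxb7, Qa7, Kf4, Kd4, Kf3, Kf2, Ke2, Kd2, g4, b4.
Count: 15.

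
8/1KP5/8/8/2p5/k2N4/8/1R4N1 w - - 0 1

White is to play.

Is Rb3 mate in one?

no

After Rb3: black king on a3; in check: yes, from the white rook on b3.
Black has 4 legal replies: Ka4, Kxb3, Ka2, cxb3.
In check but a legal move exists → not checkmate.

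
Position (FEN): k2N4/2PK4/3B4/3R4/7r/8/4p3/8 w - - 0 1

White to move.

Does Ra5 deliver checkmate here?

yes

After Ra5: black king on a8; in check: yes, from the white rook on a5.
King squares — a7: attacked by Ra5; b7: attacked by Nd8; b8: attacked by Pc7.
Black has no legal moves → checkmate.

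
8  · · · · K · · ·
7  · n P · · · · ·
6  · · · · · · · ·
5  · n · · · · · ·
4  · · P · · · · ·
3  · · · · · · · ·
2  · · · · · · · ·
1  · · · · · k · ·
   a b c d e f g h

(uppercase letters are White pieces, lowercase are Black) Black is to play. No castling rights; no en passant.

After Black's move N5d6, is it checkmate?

no

After N5d6: white king on e8; in check: yes, from the black knight on d6.
White has 3 legal replies: Kf8, Ke7, Kd7.
In check but a legal move exists → not checkmate.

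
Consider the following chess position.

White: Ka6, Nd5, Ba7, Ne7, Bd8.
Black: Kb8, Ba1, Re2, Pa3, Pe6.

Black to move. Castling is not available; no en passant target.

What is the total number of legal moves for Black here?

1

Black to move; king on b8.
In check: yes, from the white bishop on a7.
Legal moves: Ka8.
Count: 1.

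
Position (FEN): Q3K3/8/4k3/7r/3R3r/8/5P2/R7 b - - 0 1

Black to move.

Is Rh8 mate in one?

After Rh8: white king on e8; in check: yes, from the black rook on h8.
King squares — d7: attacked by Ke6; e7: attacked by Ke6; f7: attacked by Ke6; d8: attacked by Rh8; f8: attacked by Rh8.
White has no legal moves → checkmate.

yes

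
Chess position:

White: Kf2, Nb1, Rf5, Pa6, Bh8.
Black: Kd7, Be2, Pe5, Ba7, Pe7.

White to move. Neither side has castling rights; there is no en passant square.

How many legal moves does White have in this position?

White to move; king on f2.
In check: yes, from the black bishop on a7.
Legal moves: Kg3, Kg2, Kxe2, Ke1.
Count: 4.

4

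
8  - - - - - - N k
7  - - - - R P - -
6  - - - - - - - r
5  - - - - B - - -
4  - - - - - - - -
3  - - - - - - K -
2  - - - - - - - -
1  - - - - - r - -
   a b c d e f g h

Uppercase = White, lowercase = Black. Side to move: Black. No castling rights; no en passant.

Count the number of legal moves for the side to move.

3

Black to move; king on h8.
In check: yes, from the white bishop on e5.
Legal moves: Kh7, Rhf6, Rff6.
Count: 3.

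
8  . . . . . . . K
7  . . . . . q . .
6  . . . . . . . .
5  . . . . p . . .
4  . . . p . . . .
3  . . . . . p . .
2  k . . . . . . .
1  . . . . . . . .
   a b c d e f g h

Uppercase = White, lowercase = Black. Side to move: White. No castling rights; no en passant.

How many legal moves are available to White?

White to move; king on h8.
In check: no.
Legal moves: none.
Count: 0.

0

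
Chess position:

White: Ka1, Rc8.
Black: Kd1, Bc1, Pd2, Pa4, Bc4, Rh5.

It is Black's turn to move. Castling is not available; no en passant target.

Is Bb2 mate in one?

After Bb2: white king on a1; in check: yes, from the black bishop on b2.
White has 2 legal replies: Kxb2, Kb1.
In check but a legal move exists → not checkmate.

no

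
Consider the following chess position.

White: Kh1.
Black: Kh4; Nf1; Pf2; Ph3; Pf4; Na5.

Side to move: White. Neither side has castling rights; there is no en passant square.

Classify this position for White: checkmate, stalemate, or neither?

stalemate

White to move; white king on h1.
In check: no.
King squares — g1: attacked by Pf2; g2: attacked by Ph3; h2: attacked by Nf1.
Legal moves for White: none.
Not in check and no legal moves → stalemate.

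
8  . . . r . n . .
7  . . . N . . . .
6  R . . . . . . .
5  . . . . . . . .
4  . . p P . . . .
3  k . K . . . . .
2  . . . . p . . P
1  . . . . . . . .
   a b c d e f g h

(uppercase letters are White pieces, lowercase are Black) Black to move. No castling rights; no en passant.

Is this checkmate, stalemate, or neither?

checkmate

Black to move; black king on a3.
In check: yes, from the white rook on a6.
King squares — a2: attacked by Ra6; b2: attacked by Kc3; b3: attacked by Kc3; a4: attacked by Ra6; b4: attacked by Kc3.
Legal moves for Black: none.
In check with no legal moves → checkmate.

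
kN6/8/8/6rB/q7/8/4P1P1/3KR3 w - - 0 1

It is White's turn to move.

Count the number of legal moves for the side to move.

White to move; king on d1.
In check: yes, from the black queen on a4.
Legal moves: Kd2, Kc1.
Count: 2.

2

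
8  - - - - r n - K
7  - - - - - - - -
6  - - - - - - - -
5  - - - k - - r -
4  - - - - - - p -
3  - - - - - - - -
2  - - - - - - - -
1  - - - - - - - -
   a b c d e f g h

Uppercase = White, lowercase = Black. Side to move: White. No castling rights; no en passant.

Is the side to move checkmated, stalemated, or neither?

stalemate

White to move; white king on h8.
In check: no.
King squares — g7: attacked by Rg5; h7: attacked by Nf8; g8: attacked by Rg5.
Legal moves for White: none.
Not in check and no legal moves → stalemate.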